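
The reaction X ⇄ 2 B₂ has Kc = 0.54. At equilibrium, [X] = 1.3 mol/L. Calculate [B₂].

At equilibrium, Kc = [B₂]² / [X] = 0.54.
([B₂])² / (1.3) = 0.54
[B₂]² = 0.702 ⇒ [B₂] = 0.84 mol/L

[B₂] = 0.84 mol/L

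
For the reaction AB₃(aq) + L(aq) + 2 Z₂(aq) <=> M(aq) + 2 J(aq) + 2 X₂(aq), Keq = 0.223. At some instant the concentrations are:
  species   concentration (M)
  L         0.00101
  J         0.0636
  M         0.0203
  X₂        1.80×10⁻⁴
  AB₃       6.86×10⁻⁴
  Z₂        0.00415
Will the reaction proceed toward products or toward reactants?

Q = [M]·[J]²·[X₂]² / ([AB₃]·[L]·[Z₂]²) = (0.0203)·(0.0636)²·(1.80×10⁻⁴)² / ((6.86×10⁻⁴)·(0.00101)·(0.00415)²) = 0.223
Q = 0.223 = Keq, so the system is already at equilibrium.

neither direction; the system is at equilibrium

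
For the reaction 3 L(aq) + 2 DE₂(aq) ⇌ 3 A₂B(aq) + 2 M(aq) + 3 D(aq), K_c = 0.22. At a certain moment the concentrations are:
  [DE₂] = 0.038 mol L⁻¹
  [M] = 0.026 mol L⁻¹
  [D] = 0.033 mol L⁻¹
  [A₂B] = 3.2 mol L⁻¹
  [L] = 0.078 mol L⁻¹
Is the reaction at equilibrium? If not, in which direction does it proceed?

Q_c = [A₂B]³·[M]²·[D]³ / ([L]³·[DE₂]²) = (3.2)³·(0.026)²·(0.033)³ / ((0.078)³·(0.038)²) = 1.2
Q_c = 1.2 > K_c = 0.22, so the reverse reaction proceeds.

to the left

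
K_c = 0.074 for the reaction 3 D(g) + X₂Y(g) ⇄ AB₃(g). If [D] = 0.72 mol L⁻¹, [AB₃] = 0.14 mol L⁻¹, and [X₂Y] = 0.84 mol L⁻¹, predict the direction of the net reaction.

reverse (toward reactants)

Q_c = [AB₃] / ([D]³·[X₂Y]) = (0.14) / ((0.72)³·(0.84)) = 0.45
Q_c = 0.45 > K_c = 0.074, so the reverse reaction proceeds.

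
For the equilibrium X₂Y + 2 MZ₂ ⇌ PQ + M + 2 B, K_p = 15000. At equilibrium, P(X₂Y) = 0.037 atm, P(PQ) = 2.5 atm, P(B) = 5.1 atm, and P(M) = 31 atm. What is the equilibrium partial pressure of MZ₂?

At equilibrium, K_p = P(PQ)·P(M)·P(B)² / (P(X₂Y)·P(MZ₂)²) = 15000.
(2.5)·(31)·(5.1)² / ((0.037)·(P(MZ₂))²) = 15000
P(MZ₂)² = 3.63 ⇒ P(MZ₂) = 1.9 atm

P(MZ₂) = 1.9 atm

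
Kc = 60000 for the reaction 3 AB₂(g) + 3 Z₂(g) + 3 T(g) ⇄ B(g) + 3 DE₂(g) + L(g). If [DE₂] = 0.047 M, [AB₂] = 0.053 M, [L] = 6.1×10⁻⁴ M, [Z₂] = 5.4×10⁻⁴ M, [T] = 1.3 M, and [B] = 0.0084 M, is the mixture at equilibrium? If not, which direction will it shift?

Qc = [B]·[DE₂]³·[L] / ([AB₂]³·[Z₂]³·[T]³) = (0.0084)·(0.047)³·(6.1×10⁻⁴) / ((0.053)³·(5.4×10⁻⁴)³·(1.3)³) = 10000
Qc = 10000 < Kc = 60000: net forward reaction.

no; Q < K, reaction proceeds forward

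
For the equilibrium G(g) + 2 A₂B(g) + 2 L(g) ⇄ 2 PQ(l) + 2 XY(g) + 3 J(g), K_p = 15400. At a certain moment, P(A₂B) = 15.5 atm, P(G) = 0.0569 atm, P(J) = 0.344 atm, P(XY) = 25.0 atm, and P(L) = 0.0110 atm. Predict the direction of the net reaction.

(PQ is a pure liquid — omitted from Q_p.)
Q_p = P(XY)²·P(J)³ / (P(G)·P(A₂B)²·P(L)²) = (25.0)²·(0.344)³ / ((0.0569)·(15.5)²·(0.0110)²) = 15400
Q_p = 15400 = K_p, so the system is already at equilibrium.

at equilibrium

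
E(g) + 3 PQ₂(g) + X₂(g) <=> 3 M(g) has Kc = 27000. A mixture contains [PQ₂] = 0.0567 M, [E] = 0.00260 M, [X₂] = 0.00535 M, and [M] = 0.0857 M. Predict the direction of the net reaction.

reverse (toward reactants)

Qc = [M]³ / ([E]·[PQ₂]³·[X₂]) = (0.0857)³ / ((0.00260)·(0.0567)³·(0.00535)) = 2.48e5
Qc = 2.48e5 > Kc = 27000, so the reverse reaction proceeds.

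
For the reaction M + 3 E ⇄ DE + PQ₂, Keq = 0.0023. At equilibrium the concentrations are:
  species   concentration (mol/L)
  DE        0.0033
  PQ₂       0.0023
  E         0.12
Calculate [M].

At equilibrium, Keq = [DE]·[PQ₂] / ([M]·[E]³) = 0.0023.
(0.0033)·(0.0023) / (([M])·(0.12)³) = 0.0023
[M] = 1.91 = 1.9 mol/L

[M] = 1.9 mol/L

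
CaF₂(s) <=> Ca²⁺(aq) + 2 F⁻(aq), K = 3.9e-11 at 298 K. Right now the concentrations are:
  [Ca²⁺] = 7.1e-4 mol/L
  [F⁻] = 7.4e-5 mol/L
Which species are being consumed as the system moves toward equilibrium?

CaF₂ (reactants)

(CaF₂ is a pure solid — omitted from Q.)
Q = [Ca²⁺]·[F⁻]² = (7.1e-4)·(7.4e-5)² = 3.9e-12
Q = 3.9e-12 < K = 3.9e-11: net forward reaction.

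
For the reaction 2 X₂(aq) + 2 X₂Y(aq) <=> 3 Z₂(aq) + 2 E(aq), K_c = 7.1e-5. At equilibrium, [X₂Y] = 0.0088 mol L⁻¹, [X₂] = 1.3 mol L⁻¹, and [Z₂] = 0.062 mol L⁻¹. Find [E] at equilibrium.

At equilibrium, K_c = [Z₂]³·[E]² / ([X₂]²·[X₂Y]²) = 7.1e-5.
(0.062)³·([E])² / ((1.3)²·(0.0088)²) = 7.1e-5
[E]² = 3.90e-5 ⇒ [E] = 0.0062 mol L⁻¹

[E] = 0.0062 mol L⁻¹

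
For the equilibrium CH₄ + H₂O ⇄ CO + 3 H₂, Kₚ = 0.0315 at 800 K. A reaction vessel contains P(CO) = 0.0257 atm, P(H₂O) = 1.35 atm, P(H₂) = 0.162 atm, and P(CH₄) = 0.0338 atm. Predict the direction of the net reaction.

to the right

Qₚ = P(CO)·P(H₂)³ / (P(CH₄)·P(H₂O)) = (0.0257)·(0.162)³ / ((0.0338)·(1.35)) = 0.00239
Qₚ = 0.00239 < Kₚ = 0.0315, so the forward reaction proceeds.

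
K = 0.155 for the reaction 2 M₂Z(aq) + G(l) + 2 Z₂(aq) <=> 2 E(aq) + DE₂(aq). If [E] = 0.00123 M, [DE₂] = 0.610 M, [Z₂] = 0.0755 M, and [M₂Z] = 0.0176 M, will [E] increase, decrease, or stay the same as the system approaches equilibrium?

decrease

(G is a pure liquid — omitted from Q.)
Q = [E]²·[DE₂] / ([M₂Z]²·[Z₂]²) = (0.00123)²·(0.610) / ((0.0176)²·(0.0755)²) = 0.523
Q = 0.523 > K = 0.155: net reverse reaction.
E is a product, so it decreases.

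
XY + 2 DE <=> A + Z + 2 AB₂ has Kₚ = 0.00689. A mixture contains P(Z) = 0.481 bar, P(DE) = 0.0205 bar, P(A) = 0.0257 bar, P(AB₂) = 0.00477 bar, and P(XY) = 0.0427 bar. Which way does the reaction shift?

reverse (toward reactants)

Qₚ = P(A)·P(Z)·P(AB₂)² / (P(XY)·P(DE)²) = (0.0257)·(0.481)·(0.00477)² / ((0.0427)·(0.0205)²) = 0.0157
Qₚ = 0.0157 > Kₚ = 0.00689, so the reverse reaction proceeds.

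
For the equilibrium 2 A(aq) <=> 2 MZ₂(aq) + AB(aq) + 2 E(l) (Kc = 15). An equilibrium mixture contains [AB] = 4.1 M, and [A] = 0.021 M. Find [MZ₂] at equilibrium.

[MZ₂] = 0.040 M

(E is a pure liquid — omitted from Kc.)
At equilibrium, Kc = [MZ₂]²·[AB] / [A]² = 15.
([MZ₂])²·(4.1) / (0.021)² = 15
[MZ₂]² = 0.00161 ⇒ [MZ₂] = 0.040 M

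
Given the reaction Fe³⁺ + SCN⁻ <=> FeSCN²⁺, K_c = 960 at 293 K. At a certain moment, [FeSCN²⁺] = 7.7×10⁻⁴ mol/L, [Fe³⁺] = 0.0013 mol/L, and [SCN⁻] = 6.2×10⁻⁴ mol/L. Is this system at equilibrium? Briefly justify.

yes, at equilibrium

Q_c = [FeSCN²⁺] / ([Fe³⁺]·[SCN⁻]) = (7.7×10⁻⁴) / ((0.0013)·(6.2×10⁻⁴)) = 960
Q_c = 960 = K_c; the system is at equilibrium.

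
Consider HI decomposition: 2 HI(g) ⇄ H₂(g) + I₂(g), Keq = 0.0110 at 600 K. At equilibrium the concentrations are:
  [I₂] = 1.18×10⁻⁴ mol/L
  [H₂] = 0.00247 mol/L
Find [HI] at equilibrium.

[HI] = 0.00515 mol/L

At equilibrium, Keq = [H₂]·[I₂] / [HI]² = 0.0110.
(0.00247)·(1.18×10⁻⁴) / ([HI])² = 0.0110
[HI]² = 2.65×10⁻⁵ ⇒ [HI] = 0.00515 mol/L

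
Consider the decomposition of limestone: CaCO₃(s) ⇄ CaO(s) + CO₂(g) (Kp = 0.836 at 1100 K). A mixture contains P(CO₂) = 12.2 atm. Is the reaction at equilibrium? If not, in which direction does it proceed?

toward reactants

(CaCO₃, CaO are pure solids — omitted from Qp.)
Qp = P(CO₂) = 12.2
Qp = 12.2 > Kp = 0.836, so the reverse reaction proceeds.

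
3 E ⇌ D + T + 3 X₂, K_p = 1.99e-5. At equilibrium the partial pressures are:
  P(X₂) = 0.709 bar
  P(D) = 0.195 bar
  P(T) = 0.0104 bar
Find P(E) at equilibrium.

P(E) = 3.31 bar

At equilibrium, K_p = P(D)·P(T)·P(X₂)³ / P(E)³ = 1.99e-5.
(0.195)·(0.0104)·(0.709)³ / (P(E))³ = 1.99e-5
P(E)³ = 36.3 ⇒ P(E) = 3.31 bar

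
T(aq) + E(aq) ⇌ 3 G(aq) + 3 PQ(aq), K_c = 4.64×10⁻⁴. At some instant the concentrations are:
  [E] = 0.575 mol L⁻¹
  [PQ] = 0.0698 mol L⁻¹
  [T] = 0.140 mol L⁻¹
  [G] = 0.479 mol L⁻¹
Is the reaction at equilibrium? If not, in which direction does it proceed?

no net change (already at equilibrium)

Q_c = [G]³·[PQ]³ / ([T]·[E]) = (0.479)³·(0.0698)³ / ((0.140)·(0.575)) = 4.64×10⁻⁴
Q_c = 4.64×10⁻⁴ = K_c, so the system is already at equilibrium.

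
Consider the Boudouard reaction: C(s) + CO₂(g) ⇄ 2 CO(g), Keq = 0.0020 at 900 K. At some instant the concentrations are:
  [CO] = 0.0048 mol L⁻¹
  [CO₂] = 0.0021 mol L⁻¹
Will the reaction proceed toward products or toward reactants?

reverse (toward reactants)

(C is a pure solid — omitted from Q.)
Q = [CO]² / [CO₂] = (0.0048)² / (0.0021) = 0.011
Q = 0.011 > Keq = 0.0020, so the reverse reaction proceeds.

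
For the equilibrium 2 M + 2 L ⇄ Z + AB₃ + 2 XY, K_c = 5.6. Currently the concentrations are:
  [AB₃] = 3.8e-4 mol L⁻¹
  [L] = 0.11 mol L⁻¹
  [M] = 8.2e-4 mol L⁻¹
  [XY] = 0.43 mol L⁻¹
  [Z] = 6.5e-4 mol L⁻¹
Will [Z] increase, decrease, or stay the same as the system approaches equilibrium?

stay the same

Q_c = [Z]·[AB₃]·[XY]² / ([M]²·[L]²) = (6.5e-4)·(3.8e-4)·(0.43)² / ((8.2e-4)²·(0.11)²) = 5.6
Q_c = 5.6 = K_c; the system is at equilibrium.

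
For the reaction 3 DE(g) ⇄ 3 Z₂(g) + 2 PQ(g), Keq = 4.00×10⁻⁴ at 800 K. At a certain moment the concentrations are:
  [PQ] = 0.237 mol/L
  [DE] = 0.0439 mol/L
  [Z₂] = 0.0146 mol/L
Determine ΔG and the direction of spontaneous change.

ΔG = 10.9 kJ/mol; the forward reaction is non-spontaneous

Q = [Z₂]³·[PQ]² / [DE]³ = (0.0146)³·(0.237)² / (0.0439)³ = 0.00207
ΔG = RT ln(Q/Keq) = (8.314 J mol⁻¹ K⁻¹)(800 K) × ln(0.00207/4.00×10⁻⁴)
   = (6.651 kJ/mol)(1.644) = 10.9 kJ/mol
ΔG > 0, so the forward reaction is non-spontaneous (proceeds in reverse).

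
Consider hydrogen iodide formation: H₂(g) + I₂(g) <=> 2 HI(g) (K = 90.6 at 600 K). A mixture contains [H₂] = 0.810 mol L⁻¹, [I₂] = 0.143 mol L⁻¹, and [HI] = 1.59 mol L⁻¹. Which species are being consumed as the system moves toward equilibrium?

H₂, I₂ (reactants)

Q = [HI]² / ([H₂]·[I₂]) = (1.59)² / ((0.810)·(0.143)) = 21.8
Q = 21.8 < K = 90.6: net forward reaction.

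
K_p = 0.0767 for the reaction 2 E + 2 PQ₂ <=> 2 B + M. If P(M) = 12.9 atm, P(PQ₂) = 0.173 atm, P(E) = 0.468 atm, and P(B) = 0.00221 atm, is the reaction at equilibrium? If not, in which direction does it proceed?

Q_p = P(B)²·P(M) / (P(E)²·P(PQ₂)²) = (0.00221)²·(12.9) / ((0.468)²·(0.173)²) = 0.00961
Q_p = 0.00961 < K_p = 0.0767, so the forward reaction proceeds.

forward (toward products)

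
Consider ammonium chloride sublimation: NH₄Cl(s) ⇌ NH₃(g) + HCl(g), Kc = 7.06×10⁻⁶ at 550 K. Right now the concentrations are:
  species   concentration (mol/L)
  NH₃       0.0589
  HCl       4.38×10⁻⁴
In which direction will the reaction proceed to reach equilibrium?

(NH₄Cl is a pure solid — omitted from Qc.)
Qc = [NH₃]·[HCl] = (0.0589)·(4.38×10⁻⁴) = 2.58×10⁻⁵
Qc = 2.58×10⁻⁵ > Kc = 7.06×10⁻⁶, so the reverse reaction proceeds.

in the reverse direction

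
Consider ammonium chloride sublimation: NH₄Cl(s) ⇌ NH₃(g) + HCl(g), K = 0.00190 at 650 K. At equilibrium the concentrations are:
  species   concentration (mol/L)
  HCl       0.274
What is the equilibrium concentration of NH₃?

[NH₃] = 0.00693 mol/L

(NH₄Cl is a pure solid — omitted from K.)
At equilibrium, K = [NH₃]·[HCl] = 0.00190.
([NH₃])·(0.274) = 0.00190
[NH₃] = 0.00693 mol/L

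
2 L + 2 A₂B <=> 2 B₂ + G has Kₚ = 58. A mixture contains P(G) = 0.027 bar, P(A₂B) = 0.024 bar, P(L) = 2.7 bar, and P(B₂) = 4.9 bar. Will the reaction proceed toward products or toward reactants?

Qₚ = P(B₂)²·P(G) / (P(L)²·P(A₂B)²) = (4.9)²·(0.027) / ((2.7)²·(0.024)²) = 150
Qₚ = 150 > Kₚ = 58, so the reverse reaction proceeds.

to the left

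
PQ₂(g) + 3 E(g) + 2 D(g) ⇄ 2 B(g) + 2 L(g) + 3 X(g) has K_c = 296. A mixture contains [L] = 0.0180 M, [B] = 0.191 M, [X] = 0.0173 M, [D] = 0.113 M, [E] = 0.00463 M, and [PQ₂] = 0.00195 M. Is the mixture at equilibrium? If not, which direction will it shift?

no; Q < K, reaction proceeds forward

Q_c = [B]²·[L]²·[X]³ / ([PQ₂]·[E]³·[D]²) = (0.191)²·(0.0180)²·(0.0173)³ / ((0.00195)·(0.00463)³·(0.113)²) = 24.8
Q_c = 24.8 < K_c = 296: net forward reaction.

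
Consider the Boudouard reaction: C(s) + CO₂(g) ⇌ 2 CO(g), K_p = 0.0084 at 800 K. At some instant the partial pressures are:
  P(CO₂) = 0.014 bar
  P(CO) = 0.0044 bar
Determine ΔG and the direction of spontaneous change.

ΔG = -12.0 kJ/mol; the forward reaction is spontaneous

(C is a pure solid — omitted from Q_p.)
Q_p = P(CO)² / P(CO₂) = (0.0044)² / (0.014) = 0.00138
ΔG = RT ln(Q_p/K_p) = (8.314 J mol⁻¹ K⁻¹)(800 K) × ln(0.00138/0.0084)
   = (6.651 kJ/mol)(-1.806) = -12.0 kJ/mol
ΔG < 0, so the forward reaction is spontaneous (proceeds forward).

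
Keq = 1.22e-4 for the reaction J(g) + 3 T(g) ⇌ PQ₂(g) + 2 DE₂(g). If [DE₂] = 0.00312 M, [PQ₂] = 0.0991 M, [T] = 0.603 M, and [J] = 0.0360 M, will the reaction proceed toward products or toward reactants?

Q = [PQ₂]·[DE₂]² / ([J]·[T]³) = (0.0991)·(0.00312)² / ((0.0360)·(0.603)³) = 1.22e-4
Q = 1.22e-4 = Keq, so the system is already at equilibrium.

no net change (already at equilibrium)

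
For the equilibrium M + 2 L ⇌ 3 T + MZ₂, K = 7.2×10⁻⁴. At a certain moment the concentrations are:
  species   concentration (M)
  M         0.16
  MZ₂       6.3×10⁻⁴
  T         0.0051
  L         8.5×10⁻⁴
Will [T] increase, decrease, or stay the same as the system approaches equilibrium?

stay the same

Q = [T]³·[MZ₂] / ([M]·[L]²) = (0.0051)³·(6.3×10⁻⁴) / ((0.16)·(8.5×10⁻⁴)²) = 7.2×10⁻⁴
Q = 7.2×10⁻⁴ = K; the system is at equilibrium.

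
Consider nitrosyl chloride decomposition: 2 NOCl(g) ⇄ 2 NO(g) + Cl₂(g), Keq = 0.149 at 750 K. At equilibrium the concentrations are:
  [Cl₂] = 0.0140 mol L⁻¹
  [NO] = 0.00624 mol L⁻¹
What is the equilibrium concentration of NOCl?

At equilibrium, Keq = [NO]²·[Cl₂] / [NOCl]² = 0.149.
(0.00624)²·(0.0140) / ([NOCl])² = 0.149
[NOCl]² = 3.66×10⁻⁶ ⇒ [NOCl] = 0.00191 mol L⁻¹

[NOCl] = 0.00191 mol L⁻¹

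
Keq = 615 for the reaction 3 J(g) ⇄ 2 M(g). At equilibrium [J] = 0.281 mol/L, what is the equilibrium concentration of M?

At equilibrium, Keq = [M]² / [J]³ = 615.
([M])² / (0.281)³ = 615
[M]² = 13.6 ⇒ [M] = 3.69 mol/L

[M] = 3.69 mol/L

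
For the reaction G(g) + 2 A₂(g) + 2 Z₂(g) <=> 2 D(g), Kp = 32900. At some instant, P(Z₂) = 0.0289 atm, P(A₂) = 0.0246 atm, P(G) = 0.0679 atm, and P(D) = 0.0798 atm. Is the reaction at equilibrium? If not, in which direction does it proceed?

to the left

Qp = P(D)² / (P(G)·P(A₂)²·P(Z₂)²) = (0.0798)² / ((0.0679)·(0.0246)²·(0.0289)²) = 1.86×10⁵
Qp = 1.86×10⁵ > Kp = 32900, so the reverse reaction proceeds.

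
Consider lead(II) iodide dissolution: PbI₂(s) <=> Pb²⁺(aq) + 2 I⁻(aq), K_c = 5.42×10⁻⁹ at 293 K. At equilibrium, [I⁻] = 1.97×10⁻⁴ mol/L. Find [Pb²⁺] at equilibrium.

(PbI₂ is a pure solid — omitted from K_c.)
At equilibrium, K_c = [Pb²⁺]·[I⁻]² = 5.42×10⁻⁹.
([Pb²⁺])·(1.97×10⁻⁴)² = 5.42×10⁻⁹
[Pb²⁺] = 0.140 mol/L

[Pb²⁺] = 0.140 mol/L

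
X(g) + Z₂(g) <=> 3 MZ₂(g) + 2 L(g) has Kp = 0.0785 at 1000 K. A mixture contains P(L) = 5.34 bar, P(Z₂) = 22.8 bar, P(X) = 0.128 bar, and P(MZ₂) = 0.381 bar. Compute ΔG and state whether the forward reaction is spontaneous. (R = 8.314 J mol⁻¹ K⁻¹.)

ΔG = 16.0 kJ/mol; the forward reaction is non-spontaneous

Qp = P(MZ₂)³·P(L)² / (P(X)·P(Z₂)) = (0.381)³·(5.34)² / ((0.128)·(22.8)) = 0.540
ΔG = RT ln(Qp/Kp) = (8.314 J mol⁻¹ K⁻¹)(1000 K) × ln(0.540/0.0785)
   = (8.314 kJ/mol)(1.928) = 16.0 kJ/mol
ΔG > 0, so the forward reaction is non-spontaneous (proceeds in reverse).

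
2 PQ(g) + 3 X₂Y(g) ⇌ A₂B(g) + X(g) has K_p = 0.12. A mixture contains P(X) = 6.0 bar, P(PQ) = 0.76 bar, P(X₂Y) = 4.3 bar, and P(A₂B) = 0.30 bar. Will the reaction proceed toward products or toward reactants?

Q_p = P(A₂B)·P(X) / (P(PQ)²·P(X₂Y)³) = (0.30)·(6.0) / ((0.76)²·(4.3)³) = 0.039
Q_p = 0.039 < K_p = 0.12, so the forward reaction proceeds.

toward products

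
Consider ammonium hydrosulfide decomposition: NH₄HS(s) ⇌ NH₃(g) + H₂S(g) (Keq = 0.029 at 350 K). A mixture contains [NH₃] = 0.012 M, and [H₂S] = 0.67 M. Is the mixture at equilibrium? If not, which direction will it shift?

no; Q < K, reaction proceeds forward

(NH₄HS is a pure solid — omitted from Q.)
Q = [NH₃]·[H₂S] = (0.012)·(0.67) = 0.0080
Q = 0.0080 < Keq = 0.029: net forward reaction.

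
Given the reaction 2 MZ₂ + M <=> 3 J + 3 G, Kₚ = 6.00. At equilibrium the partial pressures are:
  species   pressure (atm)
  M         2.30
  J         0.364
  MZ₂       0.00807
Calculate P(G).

At equilibrium, Kₚ = P(J)³·P(G)³ / (P(MZ₂)²·P(M)) = 6.00.
(0.364)³·(P(G))³ / ((0.00807)²·(2.30)) = 6.00
P(G)³ = 0.0186 ⇒ P(G) = 0.265 atm

P(G) = 0.265 atm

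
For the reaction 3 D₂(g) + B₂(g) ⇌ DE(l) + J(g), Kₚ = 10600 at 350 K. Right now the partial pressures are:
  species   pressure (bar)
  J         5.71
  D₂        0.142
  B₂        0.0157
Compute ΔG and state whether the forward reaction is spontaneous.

ΔG = 7.23 kJ/mol; the forward reaction is non-spontaneous

(DE is a pure liquid — omitted from Qₚ.)
Qₚ = P(J) / (P(D₂)³·P(B₂)) = (5.71) / ((0.142)³·(0.0157)) = 1.27e5
ΔG = RT ln(Qₚ/Kₚ) = (8.314 J mol⁻¹ K⁻¹)(350 K) × ln(1.27e5/10600)
   = (2.910 kJ/mol)(2.483) = 7.23 kJ/mol
ΔG > 0, so the forward reaction is non-spontaneous (proceeds in reverse).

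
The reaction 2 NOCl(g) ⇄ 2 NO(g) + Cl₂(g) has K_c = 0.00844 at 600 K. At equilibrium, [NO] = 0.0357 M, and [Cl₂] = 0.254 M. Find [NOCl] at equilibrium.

[NOCl] = 0.196 M

At equilibrium, K_c = [NO]²·[Cl₂] / [NOCl]² = 0.00844.
(0.0357)²·(0.254) / ([NOCl])² = 0.00844
[NOCl]² = 0.0384 ⇒ [NOCl] = 0.196 M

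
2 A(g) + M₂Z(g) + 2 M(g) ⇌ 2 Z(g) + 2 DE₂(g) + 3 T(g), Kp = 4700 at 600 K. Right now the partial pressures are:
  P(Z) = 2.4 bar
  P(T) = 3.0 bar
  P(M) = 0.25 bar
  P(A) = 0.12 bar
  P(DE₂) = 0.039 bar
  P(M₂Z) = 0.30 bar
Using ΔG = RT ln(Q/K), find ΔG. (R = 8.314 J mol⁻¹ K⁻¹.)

ΔG = -8.38 kJ/mol

Qp = P(Z)²·P(DE₂)²·P(T)³ / (P(A)²·P(M₂Z)·P(M)²) = (2.4)²·(0.039)²·(3.0)³ / ((0.12)²·(0.30)·(0.25)²) = 876
ΔG = RT ln(Qp/Kp) = (8.314 J mol⁻¹ K⁻¹)(600 K) × ln(876/4700)
   = (4.988 kJ/mol)(-1.680) = -8.38 kJ/mol
ΔG < 0, so the forward reaction is spontaneous (proceeds forward).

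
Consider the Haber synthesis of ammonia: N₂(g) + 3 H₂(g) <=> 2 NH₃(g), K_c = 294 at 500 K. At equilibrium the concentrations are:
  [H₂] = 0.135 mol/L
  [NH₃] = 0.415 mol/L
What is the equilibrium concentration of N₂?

[N₂] = 0.238 mol/L

At equilibrium, K_c = [NH₃]² / ([N₂]·[H₂]³) = 294.
(0.415)² / (([N₂])·(0.135)³) = 294
[N₂] = 0.238 mol/L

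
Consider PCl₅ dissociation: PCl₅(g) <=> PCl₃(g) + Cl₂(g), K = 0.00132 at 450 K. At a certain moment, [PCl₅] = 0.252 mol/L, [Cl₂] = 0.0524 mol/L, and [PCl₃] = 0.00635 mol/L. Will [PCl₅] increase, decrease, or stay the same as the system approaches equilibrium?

Q = [PCl₃]·[Cl₂] / [PCl₅] = (0.00635)·(0.0524) / (0.252) = 0.00132
Q = 0.00132 = K; the system is at equilibrium.

stay the same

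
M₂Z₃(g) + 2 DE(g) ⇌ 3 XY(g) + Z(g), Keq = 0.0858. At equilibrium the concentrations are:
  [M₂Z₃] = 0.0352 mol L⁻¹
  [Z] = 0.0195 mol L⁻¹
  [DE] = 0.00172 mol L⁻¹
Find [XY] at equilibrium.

[XY] = 0.00771 mol L⁻¹

At equilibrium, Keq = [XY]³·[Z] / ([M₂Z₃]·[DE]²) = 0.0858.
([XY])³·(0.0195) / ((0.0352)·(0.00172)²) = 0.0858
[XY]³ = 4.58×10⁻⁷ ⇒ [XY] = 0.00771 mol L⁻¹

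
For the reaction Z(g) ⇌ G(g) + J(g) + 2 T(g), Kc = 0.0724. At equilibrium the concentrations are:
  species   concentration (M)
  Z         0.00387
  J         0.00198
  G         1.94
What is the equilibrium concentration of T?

[T] = 0.270 M

At equilibrium, Kc = [G]·[J]·[T]² / [Z] = 0.0724.
(1.94)·(0.00198)·([T])² / (0.00387) = 0.0724
[T]² = 0.0729 ⇒ [T] = 0.270 M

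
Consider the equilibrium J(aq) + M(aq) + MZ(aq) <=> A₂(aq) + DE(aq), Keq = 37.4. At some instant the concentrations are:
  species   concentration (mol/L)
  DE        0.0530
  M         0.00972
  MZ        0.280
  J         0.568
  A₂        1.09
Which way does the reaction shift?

neither direction; the system is at equilibrium

Q = [A₂]·[DE] / ([J]·[M]·[MZ]) = (1.09)·(0.0530) / ((0.568)·(0.00972)·(0.280)) = 37.4
Q = 37.4 = Keq, so the system is already at equilibrium.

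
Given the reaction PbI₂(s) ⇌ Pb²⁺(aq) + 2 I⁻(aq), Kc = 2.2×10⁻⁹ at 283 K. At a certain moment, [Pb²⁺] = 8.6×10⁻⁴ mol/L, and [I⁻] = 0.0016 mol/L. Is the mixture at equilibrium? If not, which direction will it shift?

yes, at equilibrium

(PbI₂ is a pure solid — omitted from Qc.)
Qc = [Pb²⁺]·[I⁻]² = (8.6×10⁻⁴)·(0.0016)² = 2.2×10⁻⁹
Qc = 2.2×10⁻⁹ = Kc; the system is at equilibrium.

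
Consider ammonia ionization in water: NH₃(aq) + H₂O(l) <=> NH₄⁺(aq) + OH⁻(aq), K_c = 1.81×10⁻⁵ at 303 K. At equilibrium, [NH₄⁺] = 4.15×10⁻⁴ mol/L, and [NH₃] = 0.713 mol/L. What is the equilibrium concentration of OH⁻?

(H₂O is a pure liquid — omitted from K_c.)
At equilibrium, K_c = [NH₄⁺]·[OH⁻] / [NH₃] = 1.81×10⁻⁵.
(4.15×10⁻⁴)·([OH⁻]) / (0.713) = 1.81×10⁻⁵
[OH⁻] = 0.0311 mol/L

[OH⁻] = 0.0311 mol/L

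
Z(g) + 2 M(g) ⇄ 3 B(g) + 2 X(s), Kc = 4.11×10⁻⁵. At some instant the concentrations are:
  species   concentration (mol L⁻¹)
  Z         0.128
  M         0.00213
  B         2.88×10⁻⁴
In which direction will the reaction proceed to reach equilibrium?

no net change (already at equilibrium)

(X is a pure solid — omitted from Qc.)
Qc = [B]³ / ([Z]·[M]²) = (2.88×10⁻⁴)³ / ((0.128)·(0.00213)²) = 4.11×10⁻⁵
Qc = 4.11×10⁻⁵ = Kc, so the system is already at equilibrium.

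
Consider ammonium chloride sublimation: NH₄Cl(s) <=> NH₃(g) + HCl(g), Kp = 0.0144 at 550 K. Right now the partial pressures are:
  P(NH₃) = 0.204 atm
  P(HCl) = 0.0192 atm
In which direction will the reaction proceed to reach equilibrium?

in the forward direction

(NH₄Cl is a pure solid — omitted from Qp.)
Qp = P(NH₃)·P(HCl) = (0.204)·(0.0192) = 0.00392
Qp = 0.00392 < Kp = 0.0144, so the forward reaction proceeds.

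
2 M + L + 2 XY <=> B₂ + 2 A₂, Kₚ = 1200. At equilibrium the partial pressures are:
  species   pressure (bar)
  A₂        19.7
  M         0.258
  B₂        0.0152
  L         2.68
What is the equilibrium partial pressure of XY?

At equilibrium, Kₚ = P(B₂)·P(A₂)² / (P(M)²·P(L)·P(XY)²) = 1200.
(0.0152)·(19.7)² / ((0.258)²·(2.68)·(P(XY))²) = 1200
P(XY)² = 0.0276 ⇒ P(XY) = 0.166 bar

P(XY) = 0.166 bar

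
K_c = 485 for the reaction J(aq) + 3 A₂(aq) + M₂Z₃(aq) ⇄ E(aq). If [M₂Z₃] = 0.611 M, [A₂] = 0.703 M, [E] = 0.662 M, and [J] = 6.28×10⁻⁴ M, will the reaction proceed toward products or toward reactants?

to the left

Q_c = [E] / ([J]·[A₂]³·[M₂Z₃]) = (0.662) / ((6.28×10⁻⁴)·(0.703)³·(0.611)) = 4970
Q_c = 4970 > K_c = 485, so the reverse reaction proceeds.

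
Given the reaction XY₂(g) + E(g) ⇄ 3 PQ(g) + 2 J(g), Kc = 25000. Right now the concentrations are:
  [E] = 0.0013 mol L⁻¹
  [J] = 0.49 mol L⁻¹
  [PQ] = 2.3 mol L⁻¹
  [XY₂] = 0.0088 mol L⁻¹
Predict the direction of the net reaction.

to the left

Qc = [PQ]³·[J]² / ([XY₂]·[E]) = (2.3)³·(0.49)² / ((0.0088)·(0.0013)) = 2.6e5
Qc = 2.6e5 > Kc = 25000, so the reverse reaction proceeds.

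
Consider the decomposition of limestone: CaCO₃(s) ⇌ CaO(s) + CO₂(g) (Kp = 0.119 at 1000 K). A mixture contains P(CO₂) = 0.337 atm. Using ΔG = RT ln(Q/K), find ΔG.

ΔG = 8.65 kJ/mol

(CaCO₃, CaO are pure solids — omitted from Qp.)
Qp = P(CO₂) = 0.337
ΔG = RT ln(Qp/Kp) = (8.314 J mol⁻¹ K⁻¹)(1000 K) × ln(0.337/0.119)
   = (8.314 kJ/mol)(1.041) = 8.65 kJ/mol
ΔG > 0, so the forward reaction is non-spontaneous (proceeds in reverse).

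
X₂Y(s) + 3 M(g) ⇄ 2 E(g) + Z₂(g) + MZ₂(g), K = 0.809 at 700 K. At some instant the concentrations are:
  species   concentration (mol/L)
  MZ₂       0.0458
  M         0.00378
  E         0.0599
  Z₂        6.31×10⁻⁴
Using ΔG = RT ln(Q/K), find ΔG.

ΔG = 5.03 kJ/mol

(X₂Y is a pure solid — omitted from Q.)
Q = [E]²·[Z₂]·[MZ₂] / [M]³ = (0.0599)²·(6.31×10⁻⁴)·(0.0458) / (0.00378)³ = 1.92
ΔG = RT ln(Q/K) = (8.314 J mol⁻¹ K⁻¹)(700 K) × ln(1.92/0.809)
   = (5.820 kJ/mol)(0.8643) = 5.03 kJ/mol
ΔG > 0, so the forward reaction is non-spontaneous (proceeds in reverse).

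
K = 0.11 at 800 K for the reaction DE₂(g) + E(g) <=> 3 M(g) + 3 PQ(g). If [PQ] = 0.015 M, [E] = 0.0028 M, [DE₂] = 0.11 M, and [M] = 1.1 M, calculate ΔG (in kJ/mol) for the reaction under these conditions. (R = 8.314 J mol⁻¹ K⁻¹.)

Q = [M]³·[PQ]³ / ([DE₂]·[E]) = (1.1)³·(0.015)³ / ((0.11)·(0.0028)) = 0.0146
ΔG = RT ln(Q/K) = (8.314 J mol⁻¹ K⁻¹)(800 K) × ln(0.0146/0.11)
   = (6.651 kJ/mol)(-2.019) = -13.4 kJ/mol
ΔG < 0, so the forward reaction is spontaneous (proceeds forward).

ΔG = -13.4 kJ/mol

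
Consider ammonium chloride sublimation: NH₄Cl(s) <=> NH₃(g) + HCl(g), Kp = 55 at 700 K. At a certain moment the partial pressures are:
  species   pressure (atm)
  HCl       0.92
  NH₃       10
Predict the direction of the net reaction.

(NH₄Cl is a pure solid — omitted from Qp.)
Qp = P(NH₃)·P(HCl) = (10)·(0.92) = 9.2
Qp = 9.2 < Kp = 55, so the forward reaction proceeds.

toward products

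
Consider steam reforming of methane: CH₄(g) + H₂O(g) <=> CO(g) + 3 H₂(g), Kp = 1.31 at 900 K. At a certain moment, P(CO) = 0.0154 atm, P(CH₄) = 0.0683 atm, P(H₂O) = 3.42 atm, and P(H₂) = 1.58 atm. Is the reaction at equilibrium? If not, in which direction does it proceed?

in the forward direction

Qp = P(CO)·P(H₂)³ / (P(CH₄)·P(H₂O)) = (0.0154)·(1.58)³ / ((0.0683)·(3.42)) = 0.260
Qp = 0.260 < Kp = 1.31, so the forward reaction proceeds.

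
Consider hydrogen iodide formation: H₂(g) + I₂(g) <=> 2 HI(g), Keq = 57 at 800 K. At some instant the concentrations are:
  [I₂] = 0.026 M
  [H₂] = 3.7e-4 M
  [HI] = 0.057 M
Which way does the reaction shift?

toward reactants

Q = [HI]² / ([H₂]·[I₂]) = (0.057)² / ((3.7e-4)·(0.026)) = 340
Q = 340 > Keq = 57, so the reverse reaction proceeds.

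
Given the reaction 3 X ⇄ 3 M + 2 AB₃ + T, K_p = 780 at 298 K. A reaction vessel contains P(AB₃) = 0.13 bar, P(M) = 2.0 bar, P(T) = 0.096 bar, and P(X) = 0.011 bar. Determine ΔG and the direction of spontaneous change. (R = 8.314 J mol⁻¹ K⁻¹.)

ΔG = 6.26 kJ/mol; the forward reaction is non-spontaneous

Q_p = P(M)³·P(AB₃)²·P(T) / P(X)³ = (2.0)³·(0.13)²·(0.096) / (0.011)³ = 9750
ΔG = RT ln(Q_p/K_p) = (8.314 J mol⁻¹ K⁻¹)(298 K) × ln(9750/780)
   = (2.478 kJ/mol)(2.526) = 6.26 kJ/mol
ΔG > 0, so the forward reaction is non-spontaneous (proceeds in reverse).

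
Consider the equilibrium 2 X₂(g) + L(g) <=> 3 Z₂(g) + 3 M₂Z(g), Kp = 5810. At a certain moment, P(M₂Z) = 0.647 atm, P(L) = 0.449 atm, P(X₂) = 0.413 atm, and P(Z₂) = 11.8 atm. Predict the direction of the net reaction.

at equilibrium

Qp = P(Z₂)³·P(M₂Z)³ / (P(X₂)²·P(L)) = (11.8)³·(0.647)³ / ((0.413)²·(0.449)) = 5810
Qp = 5810 = Kp, so the system is already at equilibrium.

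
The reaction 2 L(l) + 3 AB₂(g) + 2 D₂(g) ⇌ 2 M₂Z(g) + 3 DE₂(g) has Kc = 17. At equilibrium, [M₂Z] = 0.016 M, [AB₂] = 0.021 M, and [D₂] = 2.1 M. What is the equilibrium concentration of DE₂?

(L is a pure liquid — omitted from Kc.)
At equilibrium, Kc = [M₂Z]²·[DE₂]³ / ([AB₂]³·[D₂]²) = 17.
(0.016)²·([DE₂])³ / ((0.021)³·(2.1)²) = 17
[DE₂]³ = 2.71 ⇒ [DE₂] = 1.4 M

[DE₂] = 1.4 M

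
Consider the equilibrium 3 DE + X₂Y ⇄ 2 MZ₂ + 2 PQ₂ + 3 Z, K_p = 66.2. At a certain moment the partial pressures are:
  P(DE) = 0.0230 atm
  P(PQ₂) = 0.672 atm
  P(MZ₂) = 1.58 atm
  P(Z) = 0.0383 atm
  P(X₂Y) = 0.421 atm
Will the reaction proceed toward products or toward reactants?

to the right

Q_p = P(MZ₂)²·P(PQ₂)²·P(Z)³ / (P(DE)³·P(X₂Y)) = (1.58)²·(0.672)²·(0.0383)³ / ((0.0230)³·(0.421)) = 12.4
Q_p = 12.4 < K_p = 66.2, so the forward reaction proceeds.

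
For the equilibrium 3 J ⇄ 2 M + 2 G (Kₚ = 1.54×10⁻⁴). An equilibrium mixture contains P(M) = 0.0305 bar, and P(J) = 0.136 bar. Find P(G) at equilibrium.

P(G) = 0.0204 bar

At equilibrium, Kₚ = P(M)²·P(G)² / P(J)³ = 1.54×10⁻⁴.
(0.0305)²·(P(G))² / (0.136)³ = 1.54×10⁻⁴
P(G)² = 4.16×10⁻⁴ ⇒ P(G) = 0.0204 bar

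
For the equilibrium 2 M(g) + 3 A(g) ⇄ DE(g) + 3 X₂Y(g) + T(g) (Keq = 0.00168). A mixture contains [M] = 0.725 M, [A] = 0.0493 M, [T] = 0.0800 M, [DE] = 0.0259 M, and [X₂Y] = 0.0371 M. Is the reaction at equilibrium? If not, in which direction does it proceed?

no net change (already at equilibrium)

Q = [DE]·[X₂Y]³·[T] / ([M]²·[A]³) = (0.0259)·(0.0371)³·(0.0800) / ((0.725)²·(0.0493)³) = 0.00168
Q = 0.00168 = Keq, so the system is already at equilibrium.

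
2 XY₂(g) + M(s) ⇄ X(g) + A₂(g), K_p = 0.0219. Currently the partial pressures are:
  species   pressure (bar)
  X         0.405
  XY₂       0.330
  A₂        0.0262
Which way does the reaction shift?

to the left

(M is a pure solid — omitted from Q_p.)
Q_p = P(X)·P(A₂) / P(XY₂)² = (0.405)·(0.0262) / (0.330)² = 0.0974
Q_p = 0.0974 > K_p = 0.0219, so the reverse reaction proceeds.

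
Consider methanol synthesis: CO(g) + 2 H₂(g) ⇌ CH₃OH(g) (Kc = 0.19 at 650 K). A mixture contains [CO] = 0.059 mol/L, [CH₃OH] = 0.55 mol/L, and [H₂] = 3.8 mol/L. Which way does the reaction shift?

toward reactants

Qc = [CH₃OH] / ([CO]·[H₂]²) = (0.55) / ((0.059)·(3.8)²) = 0.65
Qc = 0.65 > Kc = 0.19, so the reverse reaction proceeds.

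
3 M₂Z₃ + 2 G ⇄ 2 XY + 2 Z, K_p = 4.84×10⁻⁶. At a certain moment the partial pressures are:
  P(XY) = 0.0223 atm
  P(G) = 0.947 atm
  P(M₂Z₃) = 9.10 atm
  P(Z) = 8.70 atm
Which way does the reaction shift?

toward reactants

Q_p = P(XY)²·P(Z)² / (P(M₂Z₃)³·P(G)²) = (0.0223)²·(8.70)² / ((9.10)³·(0.947)²) = 5.57×10⁻⁵
Q_p = 5.57×10⁻⁵ > K_p = 4.84×10⁻⁶, so the reverse reaction proceeds.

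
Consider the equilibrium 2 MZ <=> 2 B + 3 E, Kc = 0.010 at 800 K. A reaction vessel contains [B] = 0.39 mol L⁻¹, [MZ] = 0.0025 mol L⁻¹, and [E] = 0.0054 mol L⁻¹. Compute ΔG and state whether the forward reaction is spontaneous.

ΔG = -6.38 kJ/mol; the forward reaction is spontaneous

Qc = [B]²·[E]³ / [MZ]² = (0.39)²·(0.0054)³ / (0.0025)² = 0.00383
ΔG = RT ln(Qc/Kc) = (8.314 J mol⁻¹ K⁻¹)(800 K) × ln(0.00383/0.010)
   = (6.651 kJ/mol)(-0.9597) = -6.38 kJ/mol
ΔG < 0, so the forward reaction is spontaneous (proceeds forward).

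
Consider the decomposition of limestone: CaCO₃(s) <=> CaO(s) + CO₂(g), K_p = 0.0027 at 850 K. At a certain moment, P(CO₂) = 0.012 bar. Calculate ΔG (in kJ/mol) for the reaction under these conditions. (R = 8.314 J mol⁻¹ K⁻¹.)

ΔG = 10.5 kJ/mol

(CaCO₃, CaO are pure solids — omitted from Q_p.)
Q_p = P(CO₂) = 0.0120
ΔG = RT ln(Q_p/K_p) = (8.314 J mol⁻¹ K⁻¹)(850 K) × ln(0.0120/0.0027)
   = (7.067 kJ/mol)(1.492) = 10.5 kJ/mol
ΔG > 0, so the forward reaction is non-spontaneous (proceeds in reverse).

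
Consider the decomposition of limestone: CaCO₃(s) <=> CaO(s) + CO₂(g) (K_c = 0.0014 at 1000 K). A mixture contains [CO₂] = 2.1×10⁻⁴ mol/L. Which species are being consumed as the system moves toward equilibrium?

CaCO₃ (reactants)

(CaCO₃, CaO are pure solids — omitted from Q_c.)
Q_c = [CO₂] = 2.1×10⁻⁴
Q_c = 2.1×10⁻⁴ < K_c = 0.0014: net forward reaction.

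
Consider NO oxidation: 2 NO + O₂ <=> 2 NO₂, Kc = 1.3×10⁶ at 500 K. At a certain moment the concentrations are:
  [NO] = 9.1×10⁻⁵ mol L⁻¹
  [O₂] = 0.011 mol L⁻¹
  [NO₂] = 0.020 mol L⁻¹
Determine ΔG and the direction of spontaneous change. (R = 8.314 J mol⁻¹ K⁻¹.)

Qc = [NO₂]² / ([NO]²·[O₂]) = (0.020)² / ((9.1×10⁻⁵)²·(0.011)) = 4.39×10⁶
ΔG = RT ln(Qc/Kc) = (8.314 J mol⁻¹ K⁻¹)(500 K) × ln(4.39×10⁶/1.3×10⁶)
   = (4.157 kJ/mol)(1.217) = 5.06 kJ/mol
ΔG > 0, so the forward reaction is non-spontaneous (proceeds in reverse).

ΔG = 5.06 kJ/mol; the forward reaction is non-spontaneous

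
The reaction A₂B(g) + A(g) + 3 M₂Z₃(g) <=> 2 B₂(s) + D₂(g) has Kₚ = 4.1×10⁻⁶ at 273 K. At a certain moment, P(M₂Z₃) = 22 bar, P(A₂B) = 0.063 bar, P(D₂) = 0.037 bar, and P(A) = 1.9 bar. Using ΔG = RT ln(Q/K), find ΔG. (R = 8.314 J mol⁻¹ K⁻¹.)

ΔG = 4.44 kJ/mol

(B₂ is a pure solid — omitted from Qₚ.)
Qₚ = P(D₂) / (P(A₂B)·P(A)·P(M₂Z₃)³) = (0.037) / ((0.063)·(1.9)·(22)³) = 2.90×10⁻⁵
ΔG = RT ln(Qₚ/Kₚ) = (8.314 J mol⁻¹ K⁻¹)(273 K) × ln(2.90×10⁻⁵/4.1×10⁻⁶)
   = (2.270 kJ/mol)(1.956) = 4.44 kJ/mol
ΔG > 0, so the forward reaction is non-spontaneous (proceeds in reverse).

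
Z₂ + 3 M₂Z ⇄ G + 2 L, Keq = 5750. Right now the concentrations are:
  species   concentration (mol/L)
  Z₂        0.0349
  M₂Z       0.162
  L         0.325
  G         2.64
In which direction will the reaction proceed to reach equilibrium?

Q = [G]·[L]² / ([Z₂]·[M₂Z]³) = (2.64)·(0.325)² / ((0.0349)·(0.162)³) = 1880
Q = 1880 < Keq = 5750, so the forward reaction proceeds.

in the forward direction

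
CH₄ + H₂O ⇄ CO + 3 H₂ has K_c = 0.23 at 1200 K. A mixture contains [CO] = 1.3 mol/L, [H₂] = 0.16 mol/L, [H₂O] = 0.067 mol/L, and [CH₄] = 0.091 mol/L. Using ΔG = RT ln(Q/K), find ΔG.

Q_c = [CO]·[H₂]³ / ([CH₄]·[H₂O]) = (1.3)·(0.16)³ / ((0.091)·(0.067)) = 0.873
ΔG = RT ln(Q_c/K_c) = (8.314 J mol⁻¹ K⁻¹)(1200 K) × ln(0.873/0.23)
   = (9.977 kJ/mol)(1.334) = 13.3 kJ/mol
ΔG > 0, so the forward reaction is non-spontaneous (proceeds in reverse).

ΔG = 13.3 kJ/mol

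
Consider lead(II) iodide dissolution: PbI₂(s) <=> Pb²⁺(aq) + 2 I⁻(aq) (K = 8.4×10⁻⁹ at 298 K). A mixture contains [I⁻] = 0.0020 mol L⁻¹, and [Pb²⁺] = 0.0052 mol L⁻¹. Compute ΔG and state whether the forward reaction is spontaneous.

ΔG = 2.25 kJ/mol; the forward reaction is non-spontaneous

(PbI₂ is a pure solid — omitted from Q.)
Q = [Pb²⁺]·[I⁻]² = (0.0052)·(0.0020)² = 2.08×10⁻⁸
ΔG = RT ln(Q/K) = (8.314 J mol⁻¹ K⁻¹)(298 K) × ln(2.08×10⁻⁸/8.4×10⁻⁹)
   = (2.478 kJ/mol)(0.9067) = 2.25 kJ/mol
ΔG > 0, so the forward reaction is non-spontaneous (proceeds in reverse).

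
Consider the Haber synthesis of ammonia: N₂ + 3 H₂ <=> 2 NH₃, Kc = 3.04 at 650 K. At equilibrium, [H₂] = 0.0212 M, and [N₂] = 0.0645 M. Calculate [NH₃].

At equilibrium, Kc = [NH₃]² / ([N₂]·[H₂]³) = 3.04.
([NH₃])² / ((0.0645)·(0.0212)³) = 3.04
[NH₃]² = 1.87×10⁻⁶ ⇒ [NH₃] = 0.00137 M

[NH₃] = 0.00137 M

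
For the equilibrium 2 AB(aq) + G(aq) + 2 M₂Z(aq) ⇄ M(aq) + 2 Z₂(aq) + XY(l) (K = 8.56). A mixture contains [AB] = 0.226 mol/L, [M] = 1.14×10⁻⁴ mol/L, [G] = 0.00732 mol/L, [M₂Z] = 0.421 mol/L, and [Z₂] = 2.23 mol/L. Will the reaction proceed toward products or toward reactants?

neither direction; the system is at equilibrium

(XY is a pure liquid — omitted from Q.)
Q = [M]·[Z₂]² / ([AB]²·[G]·[M₂Z]²) = (1.14×10⁻⁴)·(2.23)² / ((0.226)²·(0.00732)·(0.421)²) = 8.56
Q = 8.56 = K, so the system is already at equilibrium.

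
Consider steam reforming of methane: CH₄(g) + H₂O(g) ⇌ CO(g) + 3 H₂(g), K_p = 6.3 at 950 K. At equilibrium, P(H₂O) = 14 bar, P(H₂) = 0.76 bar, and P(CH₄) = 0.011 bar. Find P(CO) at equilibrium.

At equilibrium, K_p = P(CO)·P(H₂)³ / (P(CH₄)·P(H₂O)) = 6.3.
(P(CO))·(0.76)³ / ((0.011)·(14)) = 6.3
P(CO) = 2.21 = 2.2 bar

P(CO) = 2.2 bar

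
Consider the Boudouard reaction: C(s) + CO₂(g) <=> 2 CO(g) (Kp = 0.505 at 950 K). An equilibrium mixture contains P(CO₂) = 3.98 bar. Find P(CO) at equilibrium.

(C is a pure solid — omitted from Kp.)
At equilibrium, Kp = P(CO)² / P(CO₂) = 0.505.
(P(CO))² / (3.98) = 0.505
P(CO)² = 2.01 ⇒ P(CO) = 1.42 bar

P(CO) = 1.42 bar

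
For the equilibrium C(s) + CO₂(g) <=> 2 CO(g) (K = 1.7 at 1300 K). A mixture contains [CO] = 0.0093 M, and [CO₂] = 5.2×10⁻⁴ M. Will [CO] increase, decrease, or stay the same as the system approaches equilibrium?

increase

(C is a pure solid — omitted from Q.)
Q = [CO]² / [CO₂] = (0.0093)² / (5.2×10⁻⁴) = 0.17
Q = 0.17 < K = 1.7: net forward reaction.
CO is a product, so it increases.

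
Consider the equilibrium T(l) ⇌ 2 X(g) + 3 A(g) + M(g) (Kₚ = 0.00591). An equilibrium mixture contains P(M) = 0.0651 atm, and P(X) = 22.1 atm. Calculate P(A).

P(A) = 0.0571 atm

(T is a pure liquid — omitted from Kₚ.)
At equilibrium, Kₚ = P(X)²·P(A)³·P(M) = 0.00591.
(22.1)²·(P(A))³·(0.0651) = 0.00591
P(A)³ = 1.86e-4 ⇒ P(A) = 0.0571 atm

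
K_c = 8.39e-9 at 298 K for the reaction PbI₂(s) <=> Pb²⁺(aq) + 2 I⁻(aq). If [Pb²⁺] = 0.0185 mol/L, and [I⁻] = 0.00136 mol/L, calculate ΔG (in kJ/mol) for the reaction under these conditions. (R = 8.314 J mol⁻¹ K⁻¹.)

ΔG = 3.48 kJ/mol

(PbI₂ is a pure solid — omitted from Q_c.)
Q_c = [Pb²⁺]·[I⁻]² = (0.0185)·(0.00136)² = 3.42e-8
ΔG = RT ln(Q_c/K_c) = (8.314 J mol⁻¹ K⁻¹)(298 K) × ln(3.42e-8/8.39e-9)
   = (2.478 kJ/mol)(1.405) = 3.48 kJ/mol
ΔG > 0, so the forward reaction is non-spontaneous (proceeds in reverse).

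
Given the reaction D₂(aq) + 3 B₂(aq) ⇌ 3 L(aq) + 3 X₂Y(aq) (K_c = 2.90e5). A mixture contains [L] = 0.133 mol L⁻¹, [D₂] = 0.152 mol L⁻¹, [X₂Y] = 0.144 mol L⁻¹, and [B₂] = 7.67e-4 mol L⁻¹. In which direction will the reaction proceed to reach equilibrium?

Q_c = [L]³·[X₂Y]³ / ([D₂]·[B₂]³) = (0.133)³·(0.144)³ / ((0.152)·(7.67e-4)³) = 1.02e5
Q_c = 1.02e5 < K_c = 2.90e5, so the forward reaction proceeds.

toward products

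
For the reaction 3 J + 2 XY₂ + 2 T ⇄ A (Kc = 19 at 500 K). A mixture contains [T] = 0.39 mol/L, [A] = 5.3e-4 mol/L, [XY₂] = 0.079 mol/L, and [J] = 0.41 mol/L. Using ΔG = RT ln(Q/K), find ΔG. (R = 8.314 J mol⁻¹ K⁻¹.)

ΔG = -3.54 kJ/mol

Qc = [A] / ([J]³·[XY₂]²·[T]²) = (5.3e-4) / ((0.41)³·(0.079)²·(0.39)²) = 8.10
ΔG = RT ln(Qc/Kc) = (8.314 J mol⁻¹ K⁻¹)(500 K) × ln(8.10/19)
   = (4.157 kJ/mol)(-0.8526) = -3.54 kJ/mol
ΔG < 0, so the forward reaction is spontaneous (proceeds forward).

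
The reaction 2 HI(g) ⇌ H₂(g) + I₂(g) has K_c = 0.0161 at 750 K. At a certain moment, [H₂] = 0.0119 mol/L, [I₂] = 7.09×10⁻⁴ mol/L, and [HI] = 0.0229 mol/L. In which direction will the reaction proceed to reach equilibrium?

no net change (already at equilibrium)

Q_c = [H₂]·[I₂] / [HI]² = (0.0119)·(7.09×10⁻⁴) / (0.0229)² = 0.0161
Q_c = 0.0161 = K_c, so the system is already at equilibrium.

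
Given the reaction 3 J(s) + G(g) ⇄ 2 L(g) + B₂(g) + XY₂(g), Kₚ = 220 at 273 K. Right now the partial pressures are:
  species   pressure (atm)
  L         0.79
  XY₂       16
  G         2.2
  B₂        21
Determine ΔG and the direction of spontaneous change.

ΔG = -1.90 kJ/mol; the forward reaction is spontaneous

(J is a pure solid — omitted from Qₚ.)
Qₚ = P(L)²·P(B₂)·P(XY₂) / P(G) = (0.79)²·(21)·(16) / (2.2) = 95.3
ΔG = RT ln(Qₚ/Kₚ) = (8.314 J mol⁻¹ K⁻¹)(273 K) × ln(95.3/220)
   = (2.270 kJ/mol)(-0.8366) = -1.90 kJ/mol
ΔG < 0, so the forward reaction is spontaneous (proceeds forward).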